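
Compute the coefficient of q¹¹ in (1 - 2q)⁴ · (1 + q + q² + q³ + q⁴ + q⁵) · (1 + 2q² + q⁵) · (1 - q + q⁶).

35

(1 - 2q)⁴ has coefficients 1,-8,24,-32,16 for degrees 0…4.
(1 + q + q² + q³ + q⁴ + q⁵) has coefficients 1,1,1,1,1,1,0,0,0,0,0,0 for degrees 0…11.
Multiplying by (1 + 2q² + q⁵) gives running coefficients 1,1,3,3,3,4,3,3,1,1,1,0 for degrees 0…11.
Finally multiplying by (1 - q + q⁶), the product of all factors after the first has coefficients 1,0,2,0,0,1,0,1,1,3,3,3 for degrees 0…11.
[q¹¹] = 1·3 − 8·3 + 24·3 − 32·1 + 16·1 = 35.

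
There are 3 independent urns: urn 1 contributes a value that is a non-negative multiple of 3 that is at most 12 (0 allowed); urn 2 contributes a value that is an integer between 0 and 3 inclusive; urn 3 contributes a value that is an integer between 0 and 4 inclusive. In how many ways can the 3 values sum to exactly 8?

6

The generating function for the choices is (1 + t³ + t⁶ + t⁹ + t¹²)·(1 + t + t² + t³)·(1 + t + t² + t³ + t⁴); the count is [t⁸].
(1 + t³ + t⁶ + t⁹ + t¹²) has coefficients 1,0,0,1,0,0,1,0,0 for degrees 0…8.
(1 + t + t² + t³) has coefficients 1,1,1,1,0,0,0,0,0 for degrees 0…8.
Finally multiplying by (1 + t + t² + t³ + t⁴), the product of all factors after the first has coefficients 1,2,3,4,4,3,2,1,0 for degrees 0…8.
[t⁸] = 1·0 + 1·3 + 1·3 = 6.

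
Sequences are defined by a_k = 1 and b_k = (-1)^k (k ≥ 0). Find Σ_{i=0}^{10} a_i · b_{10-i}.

This is [x^10] in the product of the two ordinary generating functions.
Σ = 1·1 + 1·(-1) + 1·1 + 1·(-1) + 1·1 + 1·(-1) + 1·1 + 1·(-1) + 1·1 + 1·(-1) + 1·1 = 1.

1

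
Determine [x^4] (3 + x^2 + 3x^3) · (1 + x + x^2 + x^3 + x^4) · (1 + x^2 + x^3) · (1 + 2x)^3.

(3 + x^2 + 3x^3) has coefficients 3,0,1,3 for degrees 0…3.
(1 + x + x^2 + x^3 + x^4) has coefficients 1,1,1,1,1 for degrees 0…4.
Multiplying by (1 + x^2 + x^3) gives running coefficients 1,1,2,3,3 for degrees 0…4.
Finally multiplying by (1 + 2x)^3, the product of all factors after the first has coefficients 1,7,20,35,53 for degrees 0…4.
[x^4] = 3·53 + 1·20 + 3·7 = 200.

200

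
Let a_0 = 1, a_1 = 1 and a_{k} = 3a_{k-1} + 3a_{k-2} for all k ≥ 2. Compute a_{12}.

3447441

The ordinary generating function has denominator 1 - 3x - 3x^2.
Iterating the recurrence: a_0,…,a_{12} = 1, 1, 6, 21, 81, 306, 1161, 4401, 16686, 63261, 239841, 909306, 3447441.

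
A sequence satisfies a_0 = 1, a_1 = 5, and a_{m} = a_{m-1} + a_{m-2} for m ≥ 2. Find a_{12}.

The ordinary generating function has denominator 1 - x - x^2.
Iterating the recurrence: a_0,…,a_{12} = 1, 5, 6, 11, 17, 28, 45, 73, 118, 191, 309, 500, 809.

809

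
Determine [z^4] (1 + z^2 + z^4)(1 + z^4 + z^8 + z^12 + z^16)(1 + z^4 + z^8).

3

(1 + z^2 + z^4) has coefficients 1,0,1,0,1 for degrees 0…4.
(1 + z^4 + z^8 + z^12 + z^16) has coefficients 1,0,0,0,1 for degrees 0…4.
Finally multiplying by (1 + z^4 + z^8), the product of all factors after the first has coefficients 1,0,0,0,2 for degrees 0…4.
[z^4] = 1·2 + 1·0 + 1·1 = 3.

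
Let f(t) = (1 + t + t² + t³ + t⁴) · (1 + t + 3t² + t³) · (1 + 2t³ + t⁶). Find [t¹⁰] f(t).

(1 + t + t² + t³ + t⁴) has coefficients 1,1,1,1,1 for degrees 0…4.
(1 + t + 3t² + t³) has coefficients 1,1,3,1,0,0,0,0,0,0,0 for degrees 0…10.
Finally multiplying by (1 + 2t³ + t⁶), the product of all factors after the first has coefficients 1,1,3,3,2,6,3,1,3,1,0 for degrees 0…10.
[t¹⁰] = 1·0 + 1·1 + 1·3 + 1·1 + 1·3 = 8.

8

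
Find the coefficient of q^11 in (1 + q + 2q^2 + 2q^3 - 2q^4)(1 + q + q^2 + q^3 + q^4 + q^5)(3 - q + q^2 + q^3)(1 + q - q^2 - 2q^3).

(1 + q + 2q^2 + 2q^3 - 2q^4) has coefficients 1,1,2,2,-2 for degrees 0…4.
(1 + q + q^2 + q^3 + q^4 + q^5) has coefficients 1,1,1,1,1,1,0,0,0,0,0,0 for degrees 0…11.
Multiplying by (3 - q + q^2 + q^3) gives running coefficients 3,2,3,4,4,4,1,2,1,0,0,0 for degrees 0…11.
Finally multiplying by (1 + q - q^2 - 2q^3), the product of all factors after the first has coefficients 3,5,2,-1,1,-2,-7,-9,-6,-3,-5,-2 for degrees 0…11.
[q^11] = 1·(-2) + 1·(-5) + 2·(-3) + 2·(-6) − 2·(-9) = -7.

-7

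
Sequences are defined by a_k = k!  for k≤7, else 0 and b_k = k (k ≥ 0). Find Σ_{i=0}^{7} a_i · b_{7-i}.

The convolution is the t^7 coefficient of A(t)B(t).
Σ = 1·7 + 1·6 + 2·5 + 6·4 + 24·3 + 120·2 + 720·1 + 5040·0 = 1079.

1079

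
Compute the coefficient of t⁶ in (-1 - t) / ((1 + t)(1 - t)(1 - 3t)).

Partial fractions give a closed form: a_n = (1/2)·1^n + (-3/2)·3^n.
At n = 6: a_6 = -1093.

-1093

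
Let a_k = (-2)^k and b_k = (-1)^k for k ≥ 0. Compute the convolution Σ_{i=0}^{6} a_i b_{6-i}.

Write out a_i and b_{6-i} for i = 0,…,6 and sum the products.
Σ = 1·1 − 2·(-1) + 4·1 − 8·(-1) + 16·1 − 32·(-1) + 64·1 = 127.

127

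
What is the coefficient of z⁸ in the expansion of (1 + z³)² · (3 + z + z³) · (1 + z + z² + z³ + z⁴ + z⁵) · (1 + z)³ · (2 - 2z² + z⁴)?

(1 + z³)² has coefficients 1,0,0,2,0,0,1 for degrees 0…6.
(3 + z + z³) has coefficients 3,1,0,1,0,0,0,0,0 for degrees 0…8.
Multiplying by (1 + z + z² + z³ + z⁴ + z⁵) gives running coefficients 3,4,4,5,5,5,2,1,1 for degrees 0…8.
Multiplying by (1 + z)³ gives running coefficients 3,13,25,32,36,39,37,27,15 for degrees 0…8.
Finally multiplying by (2 - 2z² + z⁴), the product of all factors after the first has coefficients 6,26,44,38,25,27,27,8,-8 for degrees 0…8.
[z⁸] = 1·(-8) + 2·27 + 1·44 = 90.

90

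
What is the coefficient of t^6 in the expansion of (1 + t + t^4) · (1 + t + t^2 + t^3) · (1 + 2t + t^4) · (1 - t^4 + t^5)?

3

(1 + t + t^4) has coefficients 1,1,0,0,1 for degrees 0…4.
(1 + t + t^2 + t^3) has coefficients 1,1,1,1,0,0,0 for degrees 0…6.
Multiplying by (1 + 2t + t^4) gives running coefficients 1,3,3,3,3,1,1 for degrees 0…6.
Finally multiplying by (1 - t^4 + t^5), the product of all factors after the first has coefficients 1,3,3,3,2,-1,1 for degrees 0…6.
[t^6] = 1·1 + 1·(-1) + 1·3 = 3.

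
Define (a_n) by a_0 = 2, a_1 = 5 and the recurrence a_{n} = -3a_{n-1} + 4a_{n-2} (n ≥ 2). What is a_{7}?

The ordinary generating function has denominator 1 + 3q - 4q^2.
Iterating the recurrence: a_0,…,a_{7} = 2, 5, -7, 41, -151, 617, -2455, 9833.

9833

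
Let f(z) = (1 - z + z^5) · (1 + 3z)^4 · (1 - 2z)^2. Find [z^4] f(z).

(1 - z + z^5) has coefficients 1,-1,0,0,0 for degrees 0…4.
(1 + 3z)^4 has coefficients 1,12,54,108,81 for degrees 0…4.
Finally multiplying by (1 - 2z)^2, the product of all factors after the first has coefficients 1,8,10,-60,-135 for degrees 0…4.
[z^4] = 1·(-135) − 1·(-60) = -75.

-75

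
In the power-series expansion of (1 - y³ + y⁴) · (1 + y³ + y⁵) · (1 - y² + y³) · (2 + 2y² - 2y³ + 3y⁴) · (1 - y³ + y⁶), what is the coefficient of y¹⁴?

(1 - y³ + y⁴) has coefficients 1,0,0,-1,1 for degrees 0…4.
(1 + y³ + y⁵) has coefficients 1,0,0,1,0,1,0,0,0,0,0,0,0,0,0 for degrees 0…14.
Multiplying by (1 - y² + y³) gives running coefficients 1,0,-1,2,0,0,1,-1,1,0,0,0,0,0,0 for degrees 0…14.
Multiplying by (2 + 2y² - 2y³ + 3y⁴) gives running coefficients 2,0,0,2,1,6,-5,4,4,-4,7,-5,3,0,0 for degrees 0…14.
Finally multiplying by (1 - y³ + y⁶), the product of all factors after the first has coefficients 2,0,0,0,1,6,-5,3,-2,3,4,-3,2,-3,9 for degrees 0…14.
[y¹⁴] = 1·9 − 1·(-3) + 1·4 = 16.

16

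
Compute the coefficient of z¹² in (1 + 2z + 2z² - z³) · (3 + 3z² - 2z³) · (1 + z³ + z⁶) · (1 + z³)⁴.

(1 + 2z + 2z² - z³) has coefficients 1,2,2,-1 for degrees 0…3.
(3 + 3z² - 2z³) has coefficients 3,0,3,-2,0,0,0,0,0,0,0,0,0 for degrees 0…12.
Multiplying by (1 + z³ + z⁶) gives running coefficients 3,0,3,1,0,3,1,0,3,-2,0,0,0 for degrees 0…12.
Finally multiplying by (1 + z³)⁴, the product of all factors after the first has coefficients 3,0,3,13,0,15,23,0,33,20,0,42,5 for degrees 0…12.
[z¹²] = 1·5 + 2·42 + 2·0 − 1·20 = 69.

69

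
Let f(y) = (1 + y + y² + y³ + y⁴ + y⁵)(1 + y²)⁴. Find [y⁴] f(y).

11

(1 + y + y² + y³ + y⁴ + y⁵) has coefficients 1,1,1,1,1 for degrees 0…4.
(1 + y²)⁴ has coefficients 1,0,4,0,6 for degrees 0…4.
[y⁴] = 1·6 + 1·0 + 1·4 + 1·0 + 1·1 = 11.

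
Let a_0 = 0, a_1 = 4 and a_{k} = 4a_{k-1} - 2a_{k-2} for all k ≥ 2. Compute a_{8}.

The ordinary generating function has denominator 1 - 4z + 2z^2.
Iterating the recurrence: a_0,…,a_{8} = 0, 4, 16, 56, 192, 656, 2240, 7648, 26112.

26112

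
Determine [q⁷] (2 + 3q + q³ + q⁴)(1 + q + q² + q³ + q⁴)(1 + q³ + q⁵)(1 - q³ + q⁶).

7

(2 + 3q + q³ + q⁴) has coefficients 2,3,0,1,1 for degrees 0…4.
(1 + q + q² + q³ + q⁴) has coefficients 1,1,1,1,1,0,0,0 for degrees 0…7.
Multiplying by (1 + q³ + q⁵) gives running coefficients 1,1,1,2,2,2,2,2 for degrees 0…7.
Finally multiplying by (1 - q³ + q⁶), the product of all factors after the first has coefficients 1,1,1,1,1,1,1,1 for degrees 0…7.
[q⁷] = 2·1 + 3·1 + 1·1 + 1·1 = 7.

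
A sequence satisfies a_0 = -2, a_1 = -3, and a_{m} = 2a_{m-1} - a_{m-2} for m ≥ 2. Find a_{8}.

-10

The ordinary generating function has denominator 1 - 2x + x^2.
Iterating the recurrence: a_0,…,a_{8} = -2, -3, -4, -5, -6, -7, -8, -9, -10.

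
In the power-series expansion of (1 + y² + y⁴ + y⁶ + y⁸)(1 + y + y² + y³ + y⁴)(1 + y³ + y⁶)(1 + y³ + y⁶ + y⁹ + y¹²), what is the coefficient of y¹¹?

(1 + y² + y⁴ + y⁶ + y⁸) has coefficients 1,0,1,0,1,0,1,0,1 for degrees 0…8.
(1 + y + y² + y³ + y⁴) has coefficients 1,1,1,1,1,0,0,0,0,0,0,0 for degrees 0…11.
Multiplying by (1 + y³ + y⁶) gives running coefficients 1,1,1,2,2,1,2,2,1,1,1,0 for degrees 0…11.
Finally multiplying by (1 + y³ + y⁶ + y⁹ + y¹²), the product of all factors after the first has coefficients 1,1,1,3,3,2,5,5,3,6,6,3 for degrees 0…11.
[y¹¹] = 1·3 + 1·6 + 1·5 + 1·2 + 1·3 = 19.

19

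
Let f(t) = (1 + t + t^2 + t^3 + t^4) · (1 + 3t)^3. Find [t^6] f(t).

54

(1 + t + t^2 + t^3 + t^4) has coefficients 1,1,1,1,1 for degrees 0…4.
(1 + 3t)^3 has coefficients 1,9,27,27,0,0,0 for degrees 0…6.
[t^6] = 1·0 + 1·0 + 1·0 + 1·27 + 1·27 = 54.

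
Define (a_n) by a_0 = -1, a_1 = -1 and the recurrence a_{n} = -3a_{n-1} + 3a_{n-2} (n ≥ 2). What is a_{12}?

The ordinary generating function has denominator 1 + 3q - 3q^2.
Iterating the recurrence: a_0,…,a_{12} = -1, -1, 0, -3, 9, -36, 135, -513, 1944, -7371, 27945, -105948, 401679.

401679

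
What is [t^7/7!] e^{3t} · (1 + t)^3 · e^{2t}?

931250

The EGF product rule gives c_7 = Σ_{k_1+k_2+k_3=7} C(7; k_1,k_2,k_3) · ∏ g_i(k_i), where e^{3t} gives (3)^k; (1+t)^3 gives the falling factorial (3)_k; e^{2t} gives (2)^k.
g_1(k) for k = 0…7: 1, 3, 9, 27, 81, 243, 729, 2187.
g_2(k) for k = 0…7: 1, 3, 6, 6, 0, 0, 0, 0.
g_3(k) for k = 0…7: 1, 2, 4, 8, 16, 32, 64, 128.
First combine the last two factors: h(k) = Σ_j C(k,j)·g_2(j)·g_3(k−j) for k = 0…7: 1, 5, 22, 86, 304, 992, 3040, 8864.
c_7 = Σ_k C(7,k)·g_1(k)·h(7−k) = 1·1·8864 + 7·3·3040 + 21·9·992 + 35·27·304 + 35·81·86 + 21·243·22 + 7·729·5 + 1·2187·1 = 8864 + 63840 + 187488 + 287280 + 243810 + 112266 + 25515 + 2187 = 931250.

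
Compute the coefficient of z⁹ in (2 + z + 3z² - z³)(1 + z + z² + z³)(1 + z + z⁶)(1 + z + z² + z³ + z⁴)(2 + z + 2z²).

(2 + z + 3z² - z³) has coefficients 2,1,3,-1 for degrees 0…3.
(1 + z + z² + z³) has coefficients 1,1,1,1,0,0,0,0,0,0 for degrees 0…9.
Multiplying by (1 + z + z⁶) gives running coefficients 1,2,2,2,1,0,1,1,1,1 for degrees 0…9.
Multiplying by (1 + z + z² + z³ + z⁴) gives running coefficients 1,3,5,7,8,7,6,5,4,4 for degrees 0…9.
Finally multiplying by (2 + z + 2z²), the product of all factors after the first has coefficients 2,7,15,25,33,36,35,30,25,22 for degrees 0…9.
[z⁹] = 2·22 + 1·25 + 3·30 − 1·35 = 124.

124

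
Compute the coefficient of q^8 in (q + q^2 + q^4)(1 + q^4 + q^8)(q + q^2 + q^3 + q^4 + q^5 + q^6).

4

(q + q^2 + q^4) has coefficients 0,1,1,0,1 for degrees 0…4.
(1 + q^4 + q^8) has coefficients 1,0,0,0,1,0,0,0,1 for degrees 0…8.
Finally multiplying by (q + q^2 + q^3 + q^4 + q^5 + q^6), the product of all factors after the first has coefficients 0,1,1,1,1,2,2,1,1 for degrees 0…8.
[q^8] = 1·1 + 1·2 + 1·1 = 4.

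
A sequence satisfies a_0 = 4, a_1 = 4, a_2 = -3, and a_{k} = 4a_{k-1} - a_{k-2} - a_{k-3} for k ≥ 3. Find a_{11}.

-716265

The ordinary generating function has denominator 1 - 4t + t^2 + t^3.
Iterating the recurrence: a_0,…,a_{11} = 4, 4, -3, -20, -81, -301, -1103, -4030, -14716, -53731, -196178, -716265.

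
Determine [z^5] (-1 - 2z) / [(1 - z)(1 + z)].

The denominator gives the recurrence a_n = a_(n−2) for n ≥ 2; the numerator fixes a_0 = -1, a_1 = -2.
Iterating: -1, -2, -1, -2, -1, -2, so a_5 = -2.

-2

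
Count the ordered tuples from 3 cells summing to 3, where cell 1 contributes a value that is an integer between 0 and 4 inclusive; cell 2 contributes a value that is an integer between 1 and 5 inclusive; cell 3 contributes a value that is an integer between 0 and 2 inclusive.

6

The generating function for the choices is (1 + z + z² + z³ + z⁴)·(z + z² + z³ + z⁴ + z⁵)·(1 + z + z²); the count is [z³].
(1 + z + z² + z³ + z⁴) has coefficients 1,1,1,1 for degrees 0…3.
(z + z² + z³ + z⁴ + z⁵) has coefficients 0,1,1,1 for degrees 0…3.
Finally multiplying by (1 + z + z²), the product of all factors after the first has coefficients 0,1,2,3 for degrees 0…3.
[z³] = 1·3 + 1·2 + 1·1 + 1·0 = 6.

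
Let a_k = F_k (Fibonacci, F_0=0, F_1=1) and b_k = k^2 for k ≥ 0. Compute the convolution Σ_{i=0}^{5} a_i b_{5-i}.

36

This is [x^5] in the product of the two ordinary generating functions.
Σ = 0·25 + 1·16 + 1·9 + 2·4 + 3·1 + 5·0 = 36.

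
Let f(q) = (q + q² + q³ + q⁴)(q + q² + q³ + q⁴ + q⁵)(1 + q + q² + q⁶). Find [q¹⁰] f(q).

(q + q² + q³ + q⁴) has coefficients 0,1,1,1,1 for degrees 0…4.
(q + q² + q³ + q⁴ + q⁵) has coefficients 0,1,1,1,1,1,0,0,0,0,0 for degrees 0…10.
Finally multiplying by (1 + q + q² + q⁶), the product of all factors after the first has coefficients 0,1,2,3,3,3,2,2,1,1,1 for degrees 0…10.
[q¹⁰] = 1·1 + 1·1 + 1·2 + 1·2 = 6.

6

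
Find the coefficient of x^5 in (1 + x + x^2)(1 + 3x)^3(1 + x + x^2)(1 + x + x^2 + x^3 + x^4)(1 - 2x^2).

(1 + x + x^2) has coefficients 1,1,1 for degrees 0…2.
(1 + 3x)^3 has coefficients 1,9,27,27,0,0 for degrees 0…5.
Multiplying by (1 + x + x^2) gives running coefficients 1,10,37,63,54,27 for degrees 0…5.
Multiplying by (1 + x + x^2 + x^3 + x^4) gives running coefficients 1,11,48,111,165,191 for degrees 0…5.
Finally multiplying by (1 - 2x^2), the product of all factors after the first has coefficients 1,11,46,89,69,-31 for degrees 0…5.
[x^5] = 1·(-31) + 1·69 + 1·89 = 127.

127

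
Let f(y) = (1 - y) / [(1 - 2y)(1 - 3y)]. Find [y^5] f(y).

Partial fractions give a closed form: a_n = (-1)·2^n + (2)·3^n.
At n = 5: a_5 = 454.

454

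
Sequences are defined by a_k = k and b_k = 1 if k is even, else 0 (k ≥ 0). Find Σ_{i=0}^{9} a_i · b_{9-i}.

The convolution is the x^9 coefficient of A(x)B(x).
Σ = 0·0 + 1·1 + 2·0 + 3·1 + 4·0 + 5·1 + 6·0 + 7·1 + 8·0 + 9·1 = 25.

25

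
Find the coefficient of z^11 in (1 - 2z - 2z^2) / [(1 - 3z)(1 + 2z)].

The denominator gives the recurrence a_n = a_(n−1) + 6a_(n−2) for n ≥ 3; the numerator fixes a_0 = 1, a_1 = -1, a_2 = 3.
Iterating: 1, -1, 3, -3, 15, -3, 87, 69, 591, 1005, 4551, 10581, so a_11 = 10581.

10581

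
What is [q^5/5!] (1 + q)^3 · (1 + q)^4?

2520

The EGF product rule gives c_5 = Σ_{k_1+k_2=5} C(5; k_1,k_2) · ∏ g_i(k_i), where (1+q)^3 gives the falling factorial (3)_k; (1+q)^4 gives the falling factorial (4)_k.
g_1(k) for k = 0…5: 1, 3, 6, 6, 0, 0.
g_2(k) for k = 0…5: 1, 4, 12, 24, 24, 0.
c_5 = Σ_k C(5,k)·g_1(k)·g_2(5−k) = 5·3·24 + 10·6·24 + 10·6·12 = 360 + 1440 + 720 = 2520.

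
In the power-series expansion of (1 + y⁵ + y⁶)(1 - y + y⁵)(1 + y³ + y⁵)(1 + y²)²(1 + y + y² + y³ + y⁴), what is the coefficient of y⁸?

(1 + y⁵ + y⁶) has coefficients 1,0,0,0,0,1,1 for degrees 0…6.
(1 - y + y⁵) has coefficients 1,-1,0,0,0,1,0,0,0 for degrees 0…8.
Multiplying by (1 + y³ + y⁵) gives running coefficients 1,-1,0,1,-1,2,-1,0,1 for degrees 0…8.
Multiplying by (1 + y²)² gives running coefficients 1,-1,2,-1,0,3,-3,5,-2 for degrees 0…8.
Finally multiplying by (1 + y + y² + y³ + y⁴), the product of all factors after the first has coefficients 1,0,2,1,1,3,1,4,3 for degrees 0…8.
[y⁸] = 1·3 + 1·1 + 1·2 = 6.

6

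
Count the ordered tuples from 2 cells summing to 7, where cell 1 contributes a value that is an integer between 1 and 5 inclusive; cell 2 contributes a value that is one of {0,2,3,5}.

The generating function for the choices is (x + x^2 + x^3 + x^4 + x^5)·(1 + x^2 + x^3 + x^5); the count is [x^7].
(x + x^2 + x^3 + x^4 + x^5) has coefficients 0,1,1,1,1,1 for degrees 0…5.
(1 + x^2 + x^3 + x^5) has coefficients 1,0,1,1,0,1,0,0 for degrees 0…7.
[x^7] = 1·0 + 1·1 + 1·0 + 1·1 + 1·1 = 3.

3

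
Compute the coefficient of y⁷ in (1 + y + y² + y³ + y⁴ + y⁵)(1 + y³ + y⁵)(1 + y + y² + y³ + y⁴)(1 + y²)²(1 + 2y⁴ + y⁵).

(1 + y + y² + y³ + y⁴ + y⁵) has coefficients 1,1,1,1,1,1 for degrees 0…5.
(1 + y³ + y⁵) has coefficients 1,0,0,1,0,1,0,0 for degrees 0…7.
Multiplying by (1 + y + y² + y³ + y⁴) gives running coefficients 1,1,1,2,2,2,2,2 for degrees 0…7.
Multiplying by (1 + y²)² gives running coefficients 1,1,3,4,5,7,7,8 for degrees 0…7.
Finally multiplying by (1 + 2y⁴ + y⁵), the product of all factors after the first has coefficients 1,1,3,4,7,10,14,19 for degrees 0…7.
[y⁷] = 1·19 + 1·14 + 1·10 + 1·7 + 1·4 + 1·3 = 57.

57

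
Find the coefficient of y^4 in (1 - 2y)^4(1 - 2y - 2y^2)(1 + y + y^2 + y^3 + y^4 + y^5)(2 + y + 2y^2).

(1 - 2y)^4 has coefficients 1,-8,24,-32,16 for degrees 0…4.
(1 - 2y - 2y^2) has coefficients 1,-2,-2,0,0 for degrees 0…4.
Multiplying by (1 + y + y^2 + y^3 + y^4 + y^5) gives running coefficients 1,-1,-3,-3,-3 for degrees 0…4.
Finally multiplying by (2 + y + 2y^2), the product of all factors after the first has coefficients 2,-1,-5,-11,-15 for degrees 0…4.
[y^4] = 1·(-15) − 8·(-11) + 24·(-5) − 32·(-1) + 16·2 = 17.

17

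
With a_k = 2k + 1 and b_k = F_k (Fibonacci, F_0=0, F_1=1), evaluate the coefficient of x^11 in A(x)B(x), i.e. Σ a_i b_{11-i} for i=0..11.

Write out a_i and b_{11-i} for i = 0,…,11 and sum the products.
Σ = 1·89 + 3·55 + 5·34 + 7·21 + 9·13 + 11·8 + 13·5 + 15·3 + 17·2 + 19·1 + 21·1 + 23·0 = 960.

960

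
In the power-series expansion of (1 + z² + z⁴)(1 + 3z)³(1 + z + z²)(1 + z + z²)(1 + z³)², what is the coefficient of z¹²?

(1 + z² + z⁴) has coefficients 1,0,1,0,1 for degrees 0…4.
(1 + 3z)³ has coefficients 1,9,27,27,0,0,0,0,0,0,0,0,0 for degrees 0…12.
Multiplying by (1 + z + z²) gives running coefficients 1,10,37,63,54,27,0,0,0,0,0,0,0 for degrees 0…12.
Multiplying by (1 + z + z²) gives running coefficients 1,11,48,110,154,144,81,27,0,0,0,0,0 for degrees 0…12.
Finally multiplying by (1 + z³)², the product of all factors after the first has coefficients 1,11,48,112,176,240,302,346,336,272,208,144,81 for degrees 0…12.
[z¹²] = 1·81 + 1·208 + 1·336 = 625.

625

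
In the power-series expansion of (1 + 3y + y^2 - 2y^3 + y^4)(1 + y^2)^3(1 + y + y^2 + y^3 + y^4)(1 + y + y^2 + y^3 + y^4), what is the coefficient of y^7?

110

(1 + 3y + y^2 - 2y^3 + y^4) has coefficients 1,3,1,-2,1 for degrees 0…4.
(1 + y^2)^3 has coefficients 1,0,3,0,3,0,1,0 for degrees 0…7.
Multiplying by (1 + y + y^2 + y^3 + y^4) gives running coefficients 1,1,4,4,7,6,7,4 for degrees 0…7.
Finally multiplying by (1 + y + y^2 + y^3 + y^4), the product of all factors after the first has coefficients 1,2,6,10,17,22,28,28 for degrees 0…7.
[y^7] = 1·28 + 3·28 + 1·22 − 2·17 + 1·10 = 110.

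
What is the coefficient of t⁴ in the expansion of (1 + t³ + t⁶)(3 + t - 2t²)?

(1 + t³ + t⁶) has coefficients 1,0,0,1,0 for degrees 0…4.
(3 + t - 2t²) has coefficients 3,1,-2,0,0 for degrees 0…4.
[t⁴] = 1·0 + 1·1 = 1.

1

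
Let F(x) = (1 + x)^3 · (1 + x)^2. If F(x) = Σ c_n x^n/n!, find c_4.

The EGF product rule gives c_4 = Σ_{k_1+k_2=4} C(4; k_1,k_2) · ∏ g_i(k_i), where (1+x)^3 gives the falling factorial (3)_k; (1+x)^2 gives the falling factorial (2)_k.
g_1(k) for k = 0…4: 1, 3, 6, 6, 0.
g_2(k) for k = 0…4: 1, 2, 2, 0, 0.
c_4 = Σ_k C(4,k)·g_1(k)·g_2(4−k) = 6·6·2 + 4·6·2 = 72 + 48 = 120.

120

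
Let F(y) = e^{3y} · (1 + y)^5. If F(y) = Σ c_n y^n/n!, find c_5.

14988

The EGF product rule gives c_5 = Σ_{k_1+k_2=5} C(5; k_1,k_2) · ∏ g_i(k_i), where e^{3y} gives (3)^k; (1+y)^5 gives the falling factorial (5)_k.
g_1(k) for k = 0…5: 1, 3, 9, 27, 81, 243.
g_2(k) for k = 0…5: 1, 5, 20, 60, 120, 120.
c_5 = Σ_k C(5,k)·g_1(k)·g_2(5−k) = 1·1·120 + 5·3·120 + 10·9·60 + 10·27·20 + 5·81·5 + 1·243·1 = 120 + 1800 + 5400 + 5400 + 2025 + 243 = 14988.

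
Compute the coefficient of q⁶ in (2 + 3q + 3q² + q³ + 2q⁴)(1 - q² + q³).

(2 + 3q + 3q² + q³ + 2q⁴) has coefficients 2,3,3,1,2 for degrees 0…4.
(1 - q² + q³) has coefficients 1,0,-1,1,0,0,0 for degrees 0…6.
[q⁶] = 2·0 + 3·0 + 3·0 + 1·1 + 2·(-1) = -1.

-1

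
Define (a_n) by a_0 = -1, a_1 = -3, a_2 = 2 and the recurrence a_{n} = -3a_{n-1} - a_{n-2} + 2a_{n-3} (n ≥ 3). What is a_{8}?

50

The ordinary generating function has denominator 1 + 3y + y^2 - 2y^3.
Iterating the recurrence: a_0,…,a_{8} = -1, -3, 2, -5, 7, -12, 19, -31, 50.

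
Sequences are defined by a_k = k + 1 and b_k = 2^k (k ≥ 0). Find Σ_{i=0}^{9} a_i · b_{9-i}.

This is [x^9] in the product of the two ordinary generating functions.
Σ = 1·512 + 2·256 + 3·128 + 4·64 + 5·32 + 6·16 + 7·8 + 8·4 + 9·2 + 10·1 = 2036.

2036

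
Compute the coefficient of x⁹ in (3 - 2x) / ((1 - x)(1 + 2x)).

Partial fractions give a closed form: a_n = (1/3)·1^n + (8/3)·(-2)^n.
At n = 9: a_9 = -1365.

-1365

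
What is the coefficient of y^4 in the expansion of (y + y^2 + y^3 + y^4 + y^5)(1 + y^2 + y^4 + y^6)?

(y + y^2 + y^3 + y^4 + y^5) has coefficients 0,1,1,1,1 for degrees 0…4.
(1 + y^2 + y^4 + y^6) has coefficients 1,0,1,0,1 for degrees 0…4.
[y^4] = 1·0 + 1·1 + 1·0 + 1·1 = 2.

2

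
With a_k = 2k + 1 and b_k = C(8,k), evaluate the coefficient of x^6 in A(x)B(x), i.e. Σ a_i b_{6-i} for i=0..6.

Write out a_i and b_{6-i} for i = 0,…,6 and sum the products.
Σ = 1·28 + 3·56 + 5·70 + 7·56 + 9·28 + 11·8 + 13·1 = 1291.

1291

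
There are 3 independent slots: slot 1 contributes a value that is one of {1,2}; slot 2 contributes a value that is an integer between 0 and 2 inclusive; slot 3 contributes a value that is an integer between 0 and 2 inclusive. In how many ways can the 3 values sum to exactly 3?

5

The generating function for the choices is (q + q²)·(1 + q + q²)·(1 + q + q²); the count is [q³].
(q + q²) has coefficients 0,1,1 for degrees 0…2.
(1 + q + q²) has coefficients 1,1,1,0 for degrees 0…3.
Finally multiplying by (1 + q + q²), the product of all factors after the first has coefficients 1,2,3,2 for degrees 0…3.
[q³] = 1·3 + 1·2 = 5.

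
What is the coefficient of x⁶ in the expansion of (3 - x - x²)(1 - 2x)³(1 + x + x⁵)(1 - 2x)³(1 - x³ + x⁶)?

(3 - x - x²) has coefficients 3,-1,-1 for degrees 0…2.
(1 - 2x)³ has coefficients 1,-6,12,-8,0,0,0 for degrees 0…6.
Multiplying by (1 + x + x⁵) gives running coefficients 1,-5,6,4,-8,1,-6 for degrees 0…6.
Multiplying by (1 - 2x)³ gives running coefficients 1,-11,48,-100,80,49,-140 for degrees 0…6.
Finally multiplying by (1 - x³ + x⁶), the product of all factors after the first has coefficients 1,-11,48,-101,91,1,-39 for degrees 0…6.
[x⁶] = 3·(-39) − 1·1 − 1·91 = -209.

-209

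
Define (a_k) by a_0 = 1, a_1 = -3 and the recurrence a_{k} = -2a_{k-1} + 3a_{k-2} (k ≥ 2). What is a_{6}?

729

The ordinary generating function has denominator 1 + 2y - 3y^2.
Iterating the recurrence: a_0,…,a_{6} = 1, -3, 9, -27, 81, -243, 729.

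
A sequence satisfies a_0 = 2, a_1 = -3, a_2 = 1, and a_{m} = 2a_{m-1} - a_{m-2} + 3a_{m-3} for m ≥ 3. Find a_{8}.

247

The ordinary generating function has denominator 1 - 2t + t^2 - 3t^3.
Iterating the recurrence: a_0,…,a_{8} = 2, -3, 1, 11, 12, 16, 53, 126, 247.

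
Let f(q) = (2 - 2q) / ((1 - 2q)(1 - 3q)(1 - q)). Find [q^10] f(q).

350198

Partial fractions give a closed form: a_n = (-4)·2^n + (6)·3^n.
At n = 10: a_10 = 350198.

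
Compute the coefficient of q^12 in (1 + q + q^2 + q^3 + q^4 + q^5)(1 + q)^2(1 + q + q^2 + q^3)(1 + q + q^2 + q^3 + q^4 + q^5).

(1 + q + q^2 + q^3 + q^4 + q^5) has coefficients 1,1,1,1,1,1 for degrees 0…5.
(1 + q)^2 has coefficients 1,2,1,0,0,0,0,0,0,0,0,0,0 for degrees 0…12.
Multiplying by (1 + q + q^2 + q^3) gives running coefficients 1,3,4,4,3,1,0,0,0,0,0,0,0 for degrees 0…12.
Finally multiplying by (1 + q + q^2 + q^3 + q^4 + q^5), the product of all factors after the first has coefficients 1,4,8,12,15,16,15,12,8,4,1,0,0 for degrees 0…12.
[q^12] = 1·0 + 1·0 + 1·1 + 1·4 + 1·8 + 1·12 = 25.

25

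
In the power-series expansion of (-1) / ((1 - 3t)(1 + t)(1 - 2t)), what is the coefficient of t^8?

-14421

Partial fractions give a closed form: a_n = (-9/4)·3^n + (-1/12)·(-1)^n + (4/3)·2^n.
At n = 8: a_8 = -14421.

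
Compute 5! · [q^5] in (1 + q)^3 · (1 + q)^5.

6720

The EGF product rule gives c_5 = Σ_{k_1+k_2=5} C(5; k_1,k_2) · ∏ g_i(k_i), where (1+q)^3 gives the falling factorial (3)_k; (1+q)^5 gives the falling factorial (5)_k.
g_1(k) for k = 0…5: 1, 3, 6, 6, 0, 0.
g_2(k) for k = 0…5: 1, 5, 20, 60, 120, 120.
c_5 = Σ_k C(5,k)·g_1(k)·g_2(5−k) = 1·1·120 + 5·3·120 + 10·6·60 + 10·6·20 = 120 + 1800 + 3600 + 1200 = 6720.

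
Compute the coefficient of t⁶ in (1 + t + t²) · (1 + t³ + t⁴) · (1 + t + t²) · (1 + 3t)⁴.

848

(1 + t + t²) has coefficients 1,1,1 for degrees 0…2.
(1 + t³ + t⁴) has coefficients 1,0,0,1,1,0,0 for degrees 0…6.
Multiplying by (1 + t + t²) gives running coefficients 1,1,1,1,2,2,1 for degrees 0…6.
Finally multiplying by (1 + 3t)⁴, the product of all factors after the first has coefficients 1,13,67,175,257,269,322 for degrees 0…6.
[t⁶] = 1·322 + 1·269 + 1·257 = 848.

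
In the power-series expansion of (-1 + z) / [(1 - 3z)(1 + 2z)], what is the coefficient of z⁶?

Partial fractions give a closed form: a_n = (-2/5)·3^n + (-3/5)·(-2)^n.
At n = 6: a_6 = -330.

-330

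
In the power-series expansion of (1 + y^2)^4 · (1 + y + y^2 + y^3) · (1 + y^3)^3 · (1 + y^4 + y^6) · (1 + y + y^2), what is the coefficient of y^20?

(1 + y^2)^4 has coefficients 1,0,4,0,6,0,4,0,1 for degrees 0…8.
(1 + y + y^2 + y^3) has coefficients 1,1,1,1,0,0,0,0,0,0,0,0,0,0,0,0,0,0,0,0,0 for degrees 0…20.
Multiplying by (1 + y^3)^3 gives running coefficients 1,1,1,4,3,3,6,3,3,4,1,1,1,0,0,0,0,0,0,0,0 for degrees 0…20.
Multiplying by (1 + y^4 + y^6) gives running coefficients 1,1,1,4,4,4,8,8,7,11,10,7,10,7,4,5,2,1,1,0,0 for degrees 0…20.
Finally multiplying by (1 + y + y^2), the product of all factors after the first has coefficients 1,2,3,6,9,12,16,20,23,26,28,28,27,24,21,16,11,8,4,2,1 for degrees 0…20.
[y^20] = 1·1 + 4·4 + 6·11 + 4·21 + 1·27 = 194.

194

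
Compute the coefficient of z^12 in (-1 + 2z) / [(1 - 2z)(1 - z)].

The denominator gives the recurrence a_n = 3a_(n−1) − 2a_(n−2) for n ≥ 2; the numerator fixes a_0 = -1, a_1 = -1.
Iterating: -1, -1, -1, -1, -1, -1, -1, -1, -1, -1, -1, -1, -1, so a_12 = -1.

-1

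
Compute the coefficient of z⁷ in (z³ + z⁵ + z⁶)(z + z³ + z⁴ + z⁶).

(z³ + z⁵ + z⁶) has coefficients 0,0,0,1,0,1,1 for degrees 0…6.
(z + z³ + z⁴ + z⁶) has coefficients 0,1,0,1,1,0,1,0 for degrees 0…7.
[z⁷] = 1·1 + 1·0 + 1·1 = 2.

2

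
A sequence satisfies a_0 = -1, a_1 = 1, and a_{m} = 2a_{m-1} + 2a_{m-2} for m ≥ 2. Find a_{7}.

88

The ordinary generating function has denominator 1 - 2q - 2q^2.
Iterating the recurrence: a_0,…,a_{7} = -1, 1, 0, 2, 4, 12, 32, 88.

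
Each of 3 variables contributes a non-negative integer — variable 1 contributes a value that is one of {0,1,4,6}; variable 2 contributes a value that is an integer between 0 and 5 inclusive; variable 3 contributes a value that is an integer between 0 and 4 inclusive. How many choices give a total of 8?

The generating function for the choices is (1 + x + x⁴ + x⁶)·(1 + x + x² + x³ + x⁴ + x⁵)·(1 + x + x² + x³ + x⁴); the count is [x⁸].
(1 + x + x⁴ + x⁶) has coefficients 1,1,0,0,1,0,1 for degrees 0…6.
(1 + x + x² + x³ + x⁴ + x⁵) has coefficients 1,1,1,1,1,1,0,0,0 for degrees 0…8.
Finally multiplying by (1 + x + x² + x³ + x⁴), the product of all factors after the first has coefficients 1,2,3,4,5,5,4,3,2 for degrees 0…8.
[x⁸] = 1·2 + 1·3 + 1·5 + 1·3 = 13.

13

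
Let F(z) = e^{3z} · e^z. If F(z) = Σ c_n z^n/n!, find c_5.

The EGF product rule gives c_5 = Σ_{k_1+k_2=5} C(5; k_1,k_2) · ∏ g_i(k_i), where e^{3z} gives (3)^k; e^z gives (1)^k.
g_1(k) for k = 0…5: 1, 3, 9, 27, 81, 243.
g_2(k) for k = 0…5: 1, 1, 1, 1, 1, 1.
c_5 = Σ_k C(5,k)·g_1(k)·g_2(5−k) = 1·1·1 + 5·3·1 + 10·9·1 + 10·27·1 + 5·81·1 + 1·243·1 = 1 + 15 + 90 + 270 + 405 + 243 = 1024.

1024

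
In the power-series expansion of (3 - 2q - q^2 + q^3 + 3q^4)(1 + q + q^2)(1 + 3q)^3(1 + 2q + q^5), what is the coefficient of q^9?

(3 - 2q - q^2 + q^3 + 3q^4) has coefficients 3,-2,-1,1,3 for degrees 0…4.
(1 + q + q^2) has coefficients 1,1,1,0,0,0,0,0,0,0 for degrees 0…9.
Multiplying by (1 + 3q)^3 gives running coefficients 1,10,37,63,54,27,0,0,0,0 for degrees 0…9.
Finally multiplying by (1 + 2q + q^5), the product of all factors after the first has coefficients 1,12,57,137,180,136,64,37,63,54 for degrees 0…9.
[q^9] = 3·54 − 2·63 − 1·37 + 1·64 + 3·136 = 471.

471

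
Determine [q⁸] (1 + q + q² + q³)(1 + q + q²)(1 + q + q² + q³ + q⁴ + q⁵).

(1 + q + q² + q³) has coefficients 1,1,1,1 for degrees 0…3.
(1 + q + q²) has coefficients 1,1,1,0,0,0,0,0,0 for degrees 0…8.
Finally multiplying by (1 + q + q² + q³ + q⁴ + q⁵), the product of all factors after the first has coefficients 1,2,3,3,3,3,2,1,0 for degrees 0…8.
[q⁸] = 1·0 + 1·1 + 1·2 + 1·3 = 6.

6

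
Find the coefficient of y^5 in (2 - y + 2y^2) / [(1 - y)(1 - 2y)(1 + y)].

83

Partial fractions give a closed form: a_n = (-3/2)·1^n + (8/3)·2^n + (5/6)·(-1)^n.
At n = 5: a_5 = 83.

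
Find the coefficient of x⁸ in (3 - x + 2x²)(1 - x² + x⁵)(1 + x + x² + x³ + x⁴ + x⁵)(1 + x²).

(3 - x + 2x²) has coefficients 3,-1,2 for degrees 0…2.
(1 - x² + x⁵) has coefficients 1,0,-1,0,0,1,0,0,0 for degrees 0…8.
Multiplying by (1 + x + x² + x³ + x⁴ + x⁵) gives running coefficients 1,1,0,0,0,1,0,0,1 for degrees 0…8.
Finally multiplying by (1 + x²), the product of all factors after the first has coefficients 1,1,1,1,0,1,0,1,1 for degrees 0…8.
[x⁸] = 3·1 − 1·1 + 2·0 = 2.

2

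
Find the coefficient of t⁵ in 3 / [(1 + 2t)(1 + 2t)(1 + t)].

-963

The denominator gives the recurrence a_n = −5a_(n−1) − 8a_(n−2) − 4a_(n−3) for n ≥ 3; the numerator fixes a_0 = 3, a_1 = -15, a_2 = 51.
Iterating: 3, -15, 51, -147, 387, -963, so a_5 = -963.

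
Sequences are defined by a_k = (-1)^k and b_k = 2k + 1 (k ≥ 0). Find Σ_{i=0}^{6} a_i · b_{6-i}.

7

This is [x^6] in the product of the two ordinary generating functions.
Σ = 1·13 − 1·11 + 1·9 − 1·7 + 1·5 − 1·3 + 1·1 = 7.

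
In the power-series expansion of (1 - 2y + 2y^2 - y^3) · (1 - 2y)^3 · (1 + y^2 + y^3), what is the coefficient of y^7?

(1 - 2y + 2y^2 - y^3) has coefficients 1,-2,2,-1 for degrees 0…3.
(1 - 2y)^3 has coefficients 1,-6,12,-8,0,0,0,0 for degrees 0…7.
Finally multiplying by (1 + y^2 + y^3), the product of all factors after the first has coefficients 1,-6,13,-13,6,4,-8,0 for degrees 0…7.
[y^7] = 1·0 − 2·(-8) + 2·4 − 1·6 = 18.

18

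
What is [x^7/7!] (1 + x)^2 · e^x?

57

The EGF product rule gives c_7 = Σ_{k_1+k_2=7} C(7; k_1,k_2) · ∏ g_i(k_i), where (1+x)^2 gives the falling factorial (2)_k; e^x gives (1)^k.
g_1(k) for k = 0…7: 1, 2, 2, 0, 0, 0, 0, 0.
g_2(k) for k = 0…7: 1, 1, 1, 1, 1, 1, 1, 1.
c_7 = Σ_k C(7,k)·g_1(k)·g_2(7−k) = 1·1·1 + 7·2·1 + 21·2·1 = 1 + 14 + 42 = 57.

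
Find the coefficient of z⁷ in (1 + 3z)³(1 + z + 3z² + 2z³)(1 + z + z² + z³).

315

(1 + 3z)³ has coefficients 1,9,27,27 for degrees 0…3.
(1 + z + 3z² + 2z³) has coefficients 1,1,3,2,0,0,0,0 for degrees 0…7.
Finally multiplying by (1 + z + z² + z³), the product of all factors after the first has coefficients 1,2,5,7,6,5,2,0 for degrees 0…7.
[z⁷] = 1·0 + 9·2 + 27·5 + 27·6 = 315.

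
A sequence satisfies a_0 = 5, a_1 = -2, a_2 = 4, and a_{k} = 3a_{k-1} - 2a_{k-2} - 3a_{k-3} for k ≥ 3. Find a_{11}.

871

The ordinary generating function has denominator 1 - 3z + 2z^2 + 3z^3.
Iterating the recurrence: a_0,…,a_{11} = 5, -2, 4, 1, 1, -11, -38, -95, -176, -224, -35, 871.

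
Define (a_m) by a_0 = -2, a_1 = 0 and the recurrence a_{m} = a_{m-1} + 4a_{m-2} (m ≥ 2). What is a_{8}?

The ordinary generating function has denominator 1 - x - 4x^2.
Iterating the recurrence: a_0,…,a_{8} = -2, 0, -8, -8, -40, -72, -232, -520, -1448.

-1448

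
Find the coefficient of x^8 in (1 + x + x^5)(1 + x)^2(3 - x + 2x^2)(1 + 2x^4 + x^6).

(1 + x + x^5) has coefficients 1,1,0,0,0,1 for degrees 0…5.
(1 + x)^2 has coefficients 1,2,1,0,0,0,0,0,0 for degrees 0…8.
Multiplying by (3 - x + 2x^2) gives running coefficients 3,5,3,3,2,0,0,0,0 for degrees 0…8.
Finally multiplying by (1 + 2x^4 + x^6), the product of all factors after the first has coefficients 3,5,3,3,8,10,9,11,7 for degrees 0…8.
[x^8] = 1·7 + 1·11 + 1·3 = 21.

21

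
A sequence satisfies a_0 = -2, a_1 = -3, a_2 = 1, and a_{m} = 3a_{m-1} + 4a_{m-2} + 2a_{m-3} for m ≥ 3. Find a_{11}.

-816597

The ordinary generating function has denominator 1 - 3t - 4t^2 - 2t^3.
Iterating the recurrence: a_0,…,a_{11} = -2, -3, 1, -13, -41, -173, -709, -2901, -11885, -48677, -199373, -816597.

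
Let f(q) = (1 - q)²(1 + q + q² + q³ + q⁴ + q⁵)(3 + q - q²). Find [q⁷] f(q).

2

(1 - q)² has coefficients 1,-2,1 for degrees 0…2.
(1 + q + q² + q³ + q⁴ + q⁵) has coefficients 1,1,1,1,1,1,0,0 for degrees 0…7.
Finally multiplying by (3 + q - q²), the product of all factors after the first has coefficients 3,4,3,3,3,3,0,-1 for degrees 0…7.
[q⁷] = 1·(-1) − 2·0 + 1·3 = 2.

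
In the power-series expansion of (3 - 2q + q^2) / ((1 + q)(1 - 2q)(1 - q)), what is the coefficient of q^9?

1534

Partial fractions give a closed form: a_n = (1)·(-1)^n + (3)·2^n + (-1)·1^n.
At n = 9: a_9 = 1534.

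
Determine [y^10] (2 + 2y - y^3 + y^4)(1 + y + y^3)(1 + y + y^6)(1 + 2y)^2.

(2 + 2y - y^3 + y^4) has coefficients 2,2,0,-1,1 for degrees 0…4.
(1 + y + y^3) has coefficients 1,1,0,1,0,0,0,0,0,0,0 for degrees 0…10.
Multiplying by (1 + y + y^6) gives running coefficients 1,2,1,1,1,0,1,1,0,1,0 for degrees 0…10.
Finally multiplying by (1 + 2y)^2, the product of all factors after the first has coefficients 1,6,13,13,9,8,5,5,8,5,4 for degrees 0…10.
[y^10] = 2·4 + 2·5 − 1·5 + 1·5 = 18.

18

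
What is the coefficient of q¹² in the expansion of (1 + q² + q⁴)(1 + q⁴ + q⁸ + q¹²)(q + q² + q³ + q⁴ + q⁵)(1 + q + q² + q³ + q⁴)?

18

(1 + q² + q⁴) has coefficients 1,0,1,0,1 for degrees 0…4.
(1 + q⁴ + q⁸ + q¹²) has coefficients 1,0,0,0,1,0,0,0,1,0,0,0,1 for degrees 0…12.
Multiplying by (q + q² + q³ + q⁴ + q⁵) gives running coefficients 0,1,1,1,1,2,1,1,1,2,1,1,1 for degrees 0…12.
Finally multiplying by (1 + q + q² + q³ + q⁴), the product of all factors after the first has coefficients 0,1,2,3,4,6,6,6,6,7,6,6,6 for degrees 0…12.
[q¹²] = 1·6 + 1·6 + 1·6 = 18.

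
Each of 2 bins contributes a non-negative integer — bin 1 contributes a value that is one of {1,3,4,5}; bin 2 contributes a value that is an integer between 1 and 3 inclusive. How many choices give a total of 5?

2

The generating function for the choices is (y + y³ + y⁴ + y⁵)·(y + y² + y³); the count is [y⁵].
(y + y³ + y⁴ + y⁵) has coefficients 0,1,0,1,1,1 for degrees 0…5.
(y + y² + y³) has coefficients 0,1,1,1,0,0 for degrees 0…5.
[y⁵] = 1·0 + 1·1 + 1·1 + 1·0 = 2.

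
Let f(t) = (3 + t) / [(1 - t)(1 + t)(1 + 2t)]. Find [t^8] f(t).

853

Partial fractions give a closed form: a_n = (2/3)·1^n + (-1)·(-1)^n + (10/3)·(-2)^n.
At n = 8: a_8 = 853.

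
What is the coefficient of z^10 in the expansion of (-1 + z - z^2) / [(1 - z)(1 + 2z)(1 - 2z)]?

Partial fractions give a closed form: a_n = (1/3)·1^n + (-7/12)·(-2)^n + (-3/4)·2^n.
At n = 10: a_10 = -1365.

-1365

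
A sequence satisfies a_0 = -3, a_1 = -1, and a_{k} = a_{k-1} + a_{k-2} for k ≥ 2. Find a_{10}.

The ordinary generating function has denominator 1 - y - y^2.
Iterating the recurrence: a_0,…,a_{10} = -3, -1, -4, -5, -9, -14, -23, -37, -60, -97, -157.

-157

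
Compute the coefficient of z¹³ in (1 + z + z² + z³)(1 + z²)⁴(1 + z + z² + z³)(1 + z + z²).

(1 + z + z² + z³) has coefficients 1,1,1,1 for degrees 0…3.
(1 + z²)⁴ has coefficients 1,0,4,0,6,0,4,0,1,0,0,0,0,0 for degrees 0…13.
Multiplying by (1 + z + z² + z³) gives running coefficients 1,1,5,5,10,10,10,10,5,5,1,1,0,0 for degrees 0…13.
Finally multiplying by (1 + z + z²), the product of all factors after the first has coefficients 1,2,7,11,20,25,30,30,25,20,11,7,2,1 for degrees 0…13.
[z¹³] = 1·1 + 1·2 + 1·7 + 1·11 = 21.

21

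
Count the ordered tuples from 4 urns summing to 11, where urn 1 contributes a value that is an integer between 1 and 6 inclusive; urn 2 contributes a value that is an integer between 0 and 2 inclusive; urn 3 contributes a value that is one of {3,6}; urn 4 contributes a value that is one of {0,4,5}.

11

The generating function for the choices is (x + x^2 + x^3 + x^4 + x^5 + x^6)·(1 + x + x^2)·(x^3 + x^6)·(1 + x^4 + x^5); the count is [x^11].
(x + x^2 + x^3 + x^4 + x^5 + x^6) has coefficients 0,1,1,1,1,1,1 for degrees 0…6.
(1 + x + x^2) has coefficients 1,1,1,0,0,0,0,0,0,0,0,0 for degrees 0…11.
Multiplying by (x^3 + x^6) gives running coefficients 0,0,0,1,1,1,1,1,1,0,0,0 for degrees 0…11.
Finally multiplying by (1 + x^4 + x^5), the product of all factors after the first has coefficients 0,0,0,1,1,1,1,2,3,2,2,2 for degrees 0…11.
[x^11] = 1·2 + 1·2 + 1·3 + 1·2 + 1·1 + 1·1 = 11.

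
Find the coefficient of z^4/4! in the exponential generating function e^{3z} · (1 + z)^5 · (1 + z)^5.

The EGF product rule gives c_4 = Σ_{k_1+k_2+k_3=4} C(4; k_1,k_2,k_3) · ∏ g_i(k_i), where e^{3z} gives (3)^k; (1+z)^5 gives the falling factorial (5)_k; (1+z)^5 gives the falling factorial (5)_k.
g_1(k) for k = 0…4: 1, 3, 9, 27, 81.
g_2(k) for k = 0…4: 1, 5, 20, 60, 120.
g_3(k) for k = 0…4: 1, 5, 20, 60, 120.
First combine the last two factors: h(k) = Σ_j C(k,j)·g_2(j)·g_3(k−j) for k = 0…4: 1, 10, 90, 720, 5040.
c_4 = Σ_k C(4,k)·g_1(k)·h(4−k) = 1·1·5040 + 4·3·720 + 6·9·90 + 4·27·10 + 1·81·1 = 5040 + 8640 + 4860 + 1080 + 81 = 19701.

19701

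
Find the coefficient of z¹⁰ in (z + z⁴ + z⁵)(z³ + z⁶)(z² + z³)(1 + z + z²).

5

(z + z⁴ + z⁵) has coefficients 0,1,0,0,1,1 for degrees 0…5.
(z³ + z⁶) has coefficients 0,0,0,1,0,0,1,0,0,0,0 for degrees 0…10.
Multiplying by (z² + z³) gives running coefficients 0,0,0,0,0,1,1,0,1,1,0 for degrees 0…10.
Finally multiplying by (1 + z + z²), the product of all factors after the first has coefficients 0,0,0,0,0,1,2,2,2,2,2 for degrees 0…10.
[z¹⁰] = 1·2 + 1·2 + 1·1 = 5.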